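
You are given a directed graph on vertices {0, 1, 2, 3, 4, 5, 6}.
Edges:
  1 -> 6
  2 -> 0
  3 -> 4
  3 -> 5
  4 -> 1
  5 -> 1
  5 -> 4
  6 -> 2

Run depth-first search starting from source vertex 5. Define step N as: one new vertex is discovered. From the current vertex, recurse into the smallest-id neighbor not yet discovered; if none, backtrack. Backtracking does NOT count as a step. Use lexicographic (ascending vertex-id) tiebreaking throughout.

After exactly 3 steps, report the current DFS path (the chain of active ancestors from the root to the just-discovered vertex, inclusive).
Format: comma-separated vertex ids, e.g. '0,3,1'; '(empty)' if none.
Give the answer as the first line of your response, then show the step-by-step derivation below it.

5,1,6

step 1: discover 5; path=5; order=5
step 2: discover 1; path=5>1; order=5,1
step 3: discover 6; path=5>1>6; order=5,1,6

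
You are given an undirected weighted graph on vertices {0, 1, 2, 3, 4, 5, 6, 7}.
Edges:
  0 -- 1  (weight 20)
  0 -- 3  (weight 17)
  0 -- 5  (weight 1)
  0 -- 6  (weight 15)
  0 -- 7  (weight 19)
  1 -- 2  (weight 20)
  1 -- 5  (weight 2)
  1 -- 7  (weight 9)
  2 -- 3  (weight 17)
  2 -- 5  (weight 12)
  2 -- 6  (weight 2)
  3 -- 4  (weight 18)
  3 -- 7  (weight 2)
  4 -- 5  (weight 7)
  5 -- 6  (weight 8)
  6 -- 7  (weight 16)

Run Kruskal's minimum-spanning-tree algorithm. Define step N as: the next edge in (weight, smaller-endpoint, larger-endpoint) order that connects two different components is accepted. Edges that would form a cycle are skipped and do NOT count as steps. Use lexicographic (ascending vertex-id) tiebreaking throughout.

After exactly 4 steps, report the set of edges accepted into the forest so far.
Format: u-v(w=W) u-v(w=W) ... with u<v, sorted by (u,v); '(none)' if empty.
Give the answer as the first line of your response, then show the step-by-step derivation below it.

0-5(w=1) 1-5(w=2) 2-6(w=2) 3-7(w=2)

step 1: add edge 0-5 (w=1); MST = {0-5(w=1)}
step 2: add edge 1-5 (w=2); MST = {0-5(w=1) 1-5(w=2)}
step 3: add edge 2-6 (w=2); MST = {0-5(w=1) 1-5(w=2) 2-6(w=2)}
step 4: add edge 3-7 (w=2); MST = {0-5(w=1) 1-5(w=2) 2-6(w=2) 3-7(w=2)}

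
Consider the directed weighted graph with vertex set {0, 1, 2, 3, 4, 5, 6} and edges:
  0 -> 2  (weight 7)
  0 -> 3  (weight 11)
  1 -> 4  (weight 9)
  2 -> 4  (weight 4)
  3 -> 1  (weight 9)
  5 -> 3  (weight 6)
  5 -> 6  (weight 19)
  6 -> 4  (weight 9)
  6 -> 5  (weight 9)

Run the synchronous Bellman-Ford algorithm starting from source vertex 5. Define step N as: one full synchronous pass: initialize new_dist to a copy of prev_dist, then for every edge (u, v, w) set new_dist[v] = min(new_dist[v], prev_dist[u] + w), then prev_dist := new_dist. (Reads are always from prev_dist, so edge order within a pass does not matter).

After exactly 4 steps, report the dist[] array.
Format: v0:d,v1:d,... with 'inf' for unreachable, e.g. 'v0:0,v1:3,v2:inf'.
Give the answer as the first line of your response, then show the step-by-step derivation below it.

v0:inf,v1:15,v2:inf,v3:6,v4:24,v5:0,v6:19

step 1: dist = v0:inf,v1:inf,v2:inf,v3:6,v4:inf,v5:0,v6:19
step 2: dist = v0:inf,v1:15,v2:inf,v3:6,v4:28,v5:0,v6:19
step 3: dist = v0:inf,v1:15,v2:inf,v3:6,v4:24,v5:0,v6:19
step 4: dist = v0:inf,v1:15,v2:inf,v3:6,v4:24,v5:0,v6:19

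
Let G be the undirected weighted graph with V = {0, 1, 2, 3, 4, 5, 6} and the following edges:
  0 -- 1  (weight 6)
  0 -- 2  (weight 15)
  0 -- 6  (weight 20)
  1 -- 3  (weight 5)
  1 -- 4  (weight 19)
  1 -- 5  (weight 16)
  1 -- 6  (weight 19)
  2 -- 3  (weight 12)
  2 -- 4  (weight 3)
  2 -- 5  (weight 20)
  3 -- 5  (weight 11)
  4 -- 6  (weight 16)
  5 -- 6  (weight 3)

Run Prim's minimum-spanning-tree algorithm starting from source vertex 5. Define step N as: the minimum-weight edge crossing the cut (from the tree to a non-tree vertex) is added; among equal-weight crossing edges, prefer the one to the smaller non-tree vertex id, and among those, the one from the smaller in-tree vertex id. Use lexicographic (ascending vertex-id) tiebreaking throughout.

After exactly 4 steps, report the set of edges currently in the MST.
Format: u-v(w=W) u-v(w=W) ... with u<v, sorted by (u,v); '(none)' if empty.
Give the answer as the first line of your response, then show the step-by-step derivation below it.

0-1(w=6) 1-3(w=5) 3-5(w=11) 5-6(w=3)

step 1: add edge 5-6 (w=3); MST = {5-6(w=3)}
step 2: add edge 3-5 (w=11); MST = {3-5(w=11) 5-6(w=3)}
step 3: add edge 1-3 (w=5); MST = {1-3(w=5) 3-5(w=11) 5-6(w=3)}
step 4: add edge 0-1 (w=6); MST = {0-1(w=6) 1-3(w=5) 3-5(w=11) 5-6(w=3)}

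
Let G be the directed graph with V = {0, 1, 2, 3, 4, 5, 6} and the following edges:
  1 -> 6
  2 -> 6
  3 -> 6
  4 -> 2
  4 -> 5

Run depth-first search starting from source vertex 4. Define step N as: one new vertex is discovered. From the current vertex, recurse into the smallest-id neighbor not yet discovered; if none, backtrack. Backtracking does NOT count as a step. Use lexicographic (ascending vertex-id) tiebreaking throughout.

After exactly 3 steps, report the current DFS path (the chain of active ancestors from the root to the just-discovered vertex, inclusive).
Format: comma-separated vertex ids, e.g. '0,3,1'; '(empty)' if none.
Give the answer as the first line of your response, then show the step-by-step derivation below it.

4,2,6

step 1: discover 4; path=4; order=4
step 2: discover 2; path=4>2; order=4,2
step 3: discover 6; path=4>2>6; order=4,2,6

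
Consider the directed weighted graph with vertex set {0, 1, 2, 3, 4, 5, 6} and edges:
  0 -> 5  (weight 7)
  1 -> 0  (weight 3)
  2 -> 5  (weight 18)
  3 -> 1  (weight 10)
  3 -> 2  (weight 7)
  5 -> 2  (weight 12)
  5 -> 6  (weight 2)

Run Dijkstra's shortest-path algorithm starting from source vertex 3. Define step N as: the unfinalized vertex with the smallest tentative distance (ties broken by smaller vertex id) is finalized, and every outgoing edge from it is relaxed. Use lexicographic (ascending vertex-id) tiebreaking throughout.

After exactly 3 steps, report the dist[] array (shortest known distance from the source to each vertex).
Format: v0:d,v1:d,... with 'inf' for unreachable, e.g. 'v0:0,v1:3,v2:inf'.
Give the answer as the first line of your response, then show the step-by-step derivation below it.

v0:13,v1:10,v2:7,v3:0,v4:inf,v5:25,v6:inf

step 1: dist = v0:inf,v1:10,v2:7,v3:0,v4:inf,v5:inf,v6:inf
step 2: dist = v0:inf,v1:10,v2:7,v3:0,v4:inf,v5:25,v6:inf
step 3: dist = v0:13,v1:10,v2:7,v3:0,v4:inf,v5:25,v6:inf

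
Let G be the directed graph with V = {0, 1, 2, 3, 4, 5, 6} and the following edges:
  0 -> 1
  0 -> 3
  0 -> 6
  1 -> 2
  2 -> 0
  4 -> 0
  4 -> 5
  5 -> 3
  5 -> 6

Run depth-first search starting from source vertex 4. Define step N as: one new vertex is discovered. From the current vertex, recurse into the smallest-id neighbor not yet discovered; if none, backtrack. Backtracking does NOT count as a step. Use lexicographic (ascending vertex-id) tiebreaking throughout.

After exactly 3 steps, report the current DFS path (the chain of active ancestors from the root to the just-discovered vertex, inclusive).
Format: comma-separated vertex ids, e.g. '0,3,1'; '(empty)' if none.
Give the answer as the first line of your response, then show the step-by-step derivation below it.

4,0,1

step 1: discover 4; path=4; order=4
step 2: discover 0; path=4>0; order=4,0
step 3: discover 1; path=4>0>1; order=4,0,1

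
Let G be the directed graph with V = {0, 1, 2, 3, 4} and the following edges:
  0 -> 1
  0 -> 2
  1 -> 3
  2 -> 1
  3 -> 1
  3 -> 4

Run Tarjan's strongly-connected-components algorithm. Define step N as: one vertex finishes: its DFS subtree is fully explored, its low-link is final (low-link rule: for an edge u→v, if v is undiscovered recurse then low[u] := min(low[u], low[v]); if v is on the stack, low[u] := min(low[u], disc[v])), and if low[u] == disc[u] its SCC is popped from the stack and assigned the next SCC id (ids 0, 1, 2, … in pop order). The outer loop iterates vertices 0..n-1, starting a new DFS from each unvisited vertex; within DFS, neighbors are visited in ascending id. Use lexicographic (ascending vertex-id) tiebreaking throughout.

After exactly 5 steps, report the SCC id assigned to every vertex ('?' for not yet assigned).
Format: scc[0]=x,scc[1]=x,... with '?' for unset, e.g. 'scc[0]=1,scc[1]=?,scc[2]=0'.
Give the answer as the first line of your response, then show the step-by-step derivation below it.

scc[0]=3,scc[1]=1,scc[2]=2,scc[3]=1,scc[4]=0

step 1: low=(low[0]=0,low[1]=1,low[2]=?,low[3]=1,low[4]=3); scc=(scc[0]=?,scc[1]=?,scc[2]=?,scc[3]=?,scc[4]=0)
step 2: low=(low[0]=0,low[1]=1,low[2]=?,low[3]=1,low[4]=3); scc=(scc[0]=?,scc[1]=?,scc[2]=?,scc[3]=?,scc[4]=0)
step 3: low=(low[0]=0,low[1]=1,low[2]=?,low[3]=1,low[4]=3); scc=(scc[0]=?,scc[1]=1,scc[2]=?,scc[3]=1,scc[4]=0)
step 4: low=(low[0]=0,low[1]=1,low[2]=4,low[3]=1,low[4]=3); scc=(scc[0]=?,scc[1]=1,scc[2]=2,scc[3]=1,scc[4]=0)
step 5: low=(low[0]=0,low[1]=1,low[2]=4,low[3]=1,low[4]=3); scc=(scc[0]=3,scc[1]=1,scc[2]=2,scc[3]=1,scc[4]=0)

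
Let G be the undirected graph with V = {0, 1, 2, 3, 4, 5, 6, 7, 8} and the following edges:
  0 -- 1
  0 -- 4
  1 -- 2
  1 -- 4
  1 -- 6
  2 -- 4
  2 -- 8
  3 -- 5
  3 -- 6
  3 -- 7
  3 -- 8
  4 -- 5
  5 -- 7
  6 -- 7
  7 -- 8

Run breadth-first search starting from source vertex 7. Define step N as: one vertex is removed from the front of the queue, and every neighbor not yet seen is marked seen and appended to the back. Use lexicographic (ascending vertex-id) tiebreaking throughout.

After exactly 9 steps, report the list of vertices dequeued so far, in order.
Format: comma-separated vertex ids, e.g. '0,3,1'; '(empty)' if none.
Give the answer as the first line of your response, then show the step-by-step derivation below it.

7,3,5,6,8,4,1,2,0

step 1: dequeue 7; queue=[3,5,6,8]; order=7
step 2: dequeue 3; queue=[5,6,8]; order=7,3
step 3: dequeue 5; queue=[6,8,4]; order=7,3,5
step 4: dequeue 6; queue=[8,4,1]; order=7,3,5,6
step 5: dequeue 8; queue=[4,1,2]; order=7,3,5,6,8
step 6: dequeue 4; queue=[1,2,0]; order=7,3,5,6,8,4
step 7: dequeue 1; queue=[2,0]; order=7,3,5,6,8,4,1
step 8: dequeue 2; queue=[0]; order=7,3,5,6,8,4,1,2
step 9: dequeue 0; queue=[(empty)]; order=7,3,5,6,8,4,1,2,0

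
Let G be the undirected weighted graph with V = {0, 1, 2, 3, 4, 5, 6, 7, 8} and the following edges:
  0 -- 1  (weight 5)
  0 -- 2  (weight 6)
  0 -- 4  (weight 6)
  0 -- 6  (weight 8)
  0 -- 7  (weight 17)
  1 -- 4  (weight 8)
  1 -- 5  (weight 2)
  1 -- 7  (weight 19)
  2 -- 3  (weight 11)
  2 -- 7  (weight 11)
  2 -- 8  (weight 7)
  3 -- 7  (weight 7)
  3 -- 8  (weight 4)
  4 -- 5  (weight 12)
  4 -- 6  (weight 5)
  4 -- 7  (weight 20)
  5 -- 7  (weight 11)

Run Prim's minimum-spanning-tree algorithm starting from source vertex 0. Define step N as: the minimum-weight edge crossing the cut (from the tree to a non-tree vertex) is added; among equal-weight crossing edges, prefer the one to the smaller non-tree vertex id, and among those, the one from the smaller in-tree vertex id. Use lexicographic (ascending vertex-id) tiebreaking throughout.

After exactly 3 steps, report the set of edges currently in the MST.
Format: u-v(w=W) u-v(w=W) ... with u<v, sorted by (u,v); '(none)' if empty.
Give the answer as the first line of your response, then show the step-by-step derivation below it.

0-1(w=5) 0-2(w=6) 1-5(w=2)

step 1: add edge 0-1 (w=5); MST = {0-1(w=5)}
step 2: add edge 1-5 (w=2); MST = {0-1(w=5) 1-5(w=2)}
step 3: add edge 0-2 (w=6); MST = {0-1(w=5) 0-2(w=6) 1-5(w=2)}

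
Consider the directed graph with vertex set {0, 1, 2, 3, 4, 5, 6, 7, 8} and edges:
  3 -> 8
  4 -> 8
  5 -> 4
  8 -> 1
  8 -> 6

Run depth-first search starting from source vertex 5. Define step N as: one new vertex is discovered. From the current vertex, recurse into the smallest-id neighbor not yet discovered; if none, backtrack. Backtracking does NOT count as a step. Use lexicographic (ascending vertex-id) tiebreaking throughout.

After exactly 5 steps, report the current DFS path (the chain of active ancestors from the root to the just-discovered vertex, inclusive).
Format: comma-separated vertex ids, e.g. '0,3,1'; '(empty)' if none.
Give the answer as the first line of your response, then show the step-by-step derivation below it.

5,4,8,6

step 1: discover 5; path=5; order=5
step 2: discover 4; path=5>4; order=5,4
step 3: discover 8; path=5>4>8; order=5,4,8
step 4: discover 1; path=5>4>8>1; order=5,4,8,1
step 5: discover 6; path=5>4>8>6; order=5,4,8,1,6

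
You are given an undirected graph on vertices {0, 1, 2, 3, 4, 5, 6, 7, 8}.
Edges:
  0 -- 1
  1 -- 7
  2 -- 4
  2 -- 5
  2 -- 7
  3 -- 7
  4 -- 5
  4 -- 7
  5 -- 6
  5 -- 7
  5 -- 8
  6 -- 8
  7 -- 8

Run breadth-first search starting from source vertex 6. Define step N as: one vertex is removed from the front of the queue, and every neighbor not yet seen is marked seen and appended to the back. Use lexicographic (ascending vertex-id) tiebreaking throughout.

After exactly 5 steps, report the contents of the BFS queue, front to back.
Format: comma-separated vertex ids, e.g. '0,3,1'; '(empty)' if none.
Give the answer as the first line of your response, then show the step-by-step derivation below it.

7

step 1: dequeue 6; queue=[5,8]; order=6
step 2: dequeue 5; queue=[8,2,4,7]; order=6,5
step 3: dequeue 8; queue=[2,4,7]; order=6,5,8
step 4: dequeue 2; queue=[4,7]; order=6,5,8,2
step 5: dequeue 4; queue=[7]; order=6,5,8,2,4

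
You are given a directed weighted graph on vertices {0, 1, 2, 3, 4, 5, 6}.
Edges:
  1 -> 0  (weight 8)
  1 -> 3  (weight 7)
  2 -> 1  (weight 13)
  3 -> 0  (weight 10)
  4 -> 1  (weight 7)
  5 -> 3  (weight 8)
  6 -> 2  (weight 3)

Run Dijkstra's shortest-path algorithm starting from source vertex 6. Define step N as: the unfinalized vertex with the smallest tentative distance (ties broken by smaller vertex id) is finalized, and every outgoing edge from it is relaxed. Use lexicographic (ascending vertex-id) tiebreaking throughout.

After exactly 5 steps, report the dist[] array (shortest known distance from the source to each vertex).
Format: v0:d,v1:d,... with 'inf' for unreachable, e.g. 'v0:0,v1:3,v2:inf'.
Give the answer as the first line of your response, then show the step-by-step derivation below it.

v0:24,v1:16,v2:3,v3:23,v4:inf,v5:inf,v6:0

step 1: dist = v0:inf,v1:inf,v2:3,v3:inf,v4:inf,v5:inf,v6:0
step 2: dist = v0:inf,v1:16,v2:3,v3:inf,v4:inf,v5:inf,v6:0
step 3: dist = v0:24,v1:16,v2:3,v3:23,v4:inf,v5:inf,v6:0
step 4: dist = v0:24,v1:16,v2:3,v3:23,v4:inf,v5:inf,v6:0
step 5: dist = v0:24,v1:16,v2:3,v3:23,v4:inf,v5:inf,v6:0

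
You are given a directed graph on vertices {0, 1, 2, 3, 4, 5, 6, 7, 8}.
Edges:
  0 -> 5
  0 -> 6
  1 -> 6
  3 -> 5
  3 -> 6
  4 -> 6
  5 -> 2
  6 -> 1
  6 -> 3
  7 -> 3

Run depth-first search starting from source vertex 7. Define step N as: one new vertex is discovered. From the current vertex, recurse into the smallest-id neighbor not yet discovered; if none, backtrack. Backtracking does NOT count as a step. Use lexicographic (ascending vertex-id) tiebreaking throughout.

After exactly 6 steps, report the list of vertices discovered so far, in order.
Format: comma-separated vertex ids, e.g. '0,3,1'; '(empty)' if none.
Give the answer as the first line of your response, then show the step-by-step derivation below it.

7,3,5,2,6,1

step 1: discover 7; path=7; order=7
step 2: discover 3; path=7>3; order=7,3
step 3: discover 5; path=7>3>5; order=7,3,5
step 4: discover 2; path=7>3>5>2; order=7,3,5,2
step 5: discover 6; path=7>3>6; order=7,3,5,2,6
step 6: discover 1; path=7>3>6>1; order=7,3,5,2,6,1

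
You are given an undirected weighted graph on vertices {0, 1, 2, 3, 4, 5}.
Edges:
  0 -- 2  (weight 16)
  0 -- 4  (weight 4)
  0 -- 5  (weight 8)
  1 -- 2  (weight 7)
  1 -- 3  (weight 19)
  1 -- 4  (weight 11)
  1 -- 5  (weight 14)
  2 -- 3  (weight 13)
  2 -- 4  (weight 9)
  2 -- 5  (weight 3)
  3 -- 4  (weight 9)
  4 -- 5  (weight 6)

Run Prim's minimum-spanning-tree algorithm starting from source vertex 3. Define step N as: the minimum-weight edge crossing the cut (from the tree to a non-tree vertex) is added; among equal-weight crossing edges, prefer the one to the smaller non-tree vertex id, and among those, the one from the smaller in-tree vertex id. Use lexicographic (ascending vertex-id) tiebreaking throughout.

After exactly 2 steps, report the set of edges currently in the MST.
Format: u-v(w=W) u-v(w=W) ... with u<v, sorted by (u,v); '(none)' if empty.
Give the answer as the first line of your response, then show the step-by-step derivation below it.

0-4(w=4) 3-4(w=9)

step 1: add edge 3-4 (w=9); MST = {3-4(w=9)}
step 2: add edge 0-4 (w=4); MST = {0-4(w=4) 3-4(w=9)}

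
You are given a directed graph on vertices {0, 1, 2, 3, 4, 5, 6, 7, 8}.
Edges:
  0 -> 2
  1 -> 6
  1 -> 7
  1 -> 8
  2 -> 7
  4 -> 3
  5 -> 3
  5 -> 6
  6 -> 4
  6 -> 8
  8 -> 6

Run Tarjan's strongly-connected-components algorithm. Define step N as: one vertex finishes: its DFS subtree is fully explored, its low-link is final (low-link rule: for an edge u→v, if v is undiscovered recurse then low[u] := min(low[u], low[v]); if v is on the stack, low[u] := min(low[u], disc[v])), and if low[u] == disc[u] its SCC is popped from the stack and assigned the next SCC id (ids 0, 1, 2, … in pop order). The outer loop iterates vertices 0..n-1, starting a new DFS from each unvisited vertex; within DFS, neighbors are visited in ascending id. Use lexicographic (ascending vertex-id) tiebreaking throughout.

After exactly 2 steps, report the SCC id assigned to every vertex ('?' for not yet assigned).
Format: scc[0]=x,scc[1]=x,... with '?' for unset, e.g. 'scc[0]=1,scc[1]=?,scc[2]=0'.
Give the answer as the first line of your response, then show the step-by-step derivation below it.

scc[0]=?,scc[1]=?,scc[2]=1,scc[3]=?,scc[4]=?,scc[5]=?,scc[6]=?,scc[7]=0,scc[8]=?

step 1: low=(low[0]=0,low[1]=?,low[2]=1,low[3]=?,low[4]=?,low[5]=?,low[6]=?,low[7]=2,low[8]=?); scc=(scc[0]=?,scc[1]=?,scc[2]=?,scc[3]=?,scc[4]=?,scc[5]=?,scc[6]=?,scc[7]=0,scc[8]=?)
step 2: low=(low[0]=0,low[1]=?,low[2]=1,low[3]=?,low[4]=?,low[5]=?,low[6]=?,low[7]=2,low[8]=?); scc=(scc[0]=?,scc[1]=?,scc[2]=1,scc[3]=?,scc[4]=?,scc[5]=?,scc[6]=?,scc[7]=0,scc[8]=?)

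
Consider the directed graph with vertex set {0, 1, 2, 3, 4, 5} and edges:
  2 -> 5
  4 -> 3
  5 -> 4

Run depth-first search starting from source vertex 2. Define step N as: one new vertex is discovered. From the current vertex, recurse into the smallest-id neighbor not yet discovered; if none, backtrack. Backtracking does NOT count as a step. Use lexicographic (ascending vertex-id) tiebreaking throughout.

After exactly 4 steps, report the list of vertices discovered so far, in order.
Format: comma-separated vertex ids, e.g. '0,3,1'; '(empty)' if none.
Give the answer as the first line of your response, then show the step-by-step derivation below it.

2,5,4,3

step 1: discover 2; path=2; order=2
step 2: discover 5; path=2>5; order=2,5
step 3: discover 4; path=2>5>4; order=2,5,4
step 4: discover 3; path=2>5>4>3; order=2,5,4,3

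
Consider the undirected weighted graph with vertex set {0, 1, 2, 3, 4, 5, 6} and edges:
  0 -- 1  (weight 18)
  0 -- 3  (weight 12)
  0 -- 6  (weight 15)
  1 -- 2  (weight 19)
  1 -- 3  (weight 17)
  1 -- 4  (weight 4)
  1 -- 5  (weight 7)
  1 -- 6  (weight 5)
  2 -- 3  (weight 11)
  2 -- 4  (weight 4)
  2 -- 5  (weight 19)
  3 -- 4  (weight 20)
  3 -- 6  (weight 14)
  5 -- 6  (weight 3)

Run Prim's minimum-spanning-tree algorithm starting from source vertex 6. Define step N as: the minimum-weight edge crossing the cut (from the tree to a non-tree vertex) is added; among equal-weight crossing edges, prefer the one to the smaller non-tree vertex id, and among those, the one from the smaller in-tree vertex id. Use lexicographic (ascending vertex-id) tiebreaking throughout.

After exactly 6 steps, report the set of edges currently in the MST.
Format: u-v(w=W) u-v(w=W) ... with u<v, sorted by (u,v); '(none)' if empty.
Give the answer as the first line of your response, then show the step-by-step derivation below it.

0-3(w=12) 1-4(w=4) 1-6(w=5) 2-3(w=11) 2-4(w=4) 5-6(w=3)

step 1: add edge 5-6 (w=3); MST = {5-6(w=3)}
step 2: add edge 1-6 (w=5); MST = {1-6(w=5) 5-6(w=3)}
step 3: add edge 1-4 (w=4); MST = {1-4(w=4) 1-6(w=5) 5-6(w=3)}
step 4: add edge 2-4 (w=4); MST = {1-4(w=4) 1-6(w=5) 2-4(w=4) 5-6(w=3)}
step 5: add edge 2-3 (w=11); MST = {1-4(w=4) 1-6(w=5) 2-3(w=11) 2-4(w=4) 5-6(w=3)}
step 6: add edge 0-3 (w=12); MST = {0-3(w=12) 1-4(w=4) 1-6(w=5) 2-3(w=11) 2-4(w=4) 5-6(w=3)}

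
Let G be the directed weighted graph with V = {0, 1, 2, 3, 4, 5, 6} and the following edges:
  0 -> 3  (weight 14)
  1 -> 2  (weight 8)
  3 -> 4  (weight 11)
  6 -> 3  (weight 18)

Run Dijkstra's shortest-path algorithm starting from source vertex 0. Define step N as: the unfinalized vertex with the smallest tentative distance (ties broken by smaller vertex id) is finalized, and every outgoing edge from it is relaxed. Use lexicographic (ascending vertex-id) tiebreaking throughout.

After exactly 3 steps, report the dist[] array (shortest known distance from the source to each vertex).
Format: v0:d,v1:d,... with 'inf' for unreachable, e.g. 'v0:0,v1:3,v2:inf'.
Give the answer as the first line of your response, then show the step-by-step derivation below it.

v0:0,v1:inf,v2:inf,v3:14,v4:25,v5:inf,v6:inf

step 1: dist = v0:0,v1:inf,v2:inf,v3:14,v4:inf,v5:inf,v6:inf
step 2: dist = v0:0,v1:inf,v2:inf,v3:14,v4:25,v5:inf,v6:inf
step 3: dist = v0:0,v1:inf,v2:inf,v3:14,v4:25,v5:inf,v6:inf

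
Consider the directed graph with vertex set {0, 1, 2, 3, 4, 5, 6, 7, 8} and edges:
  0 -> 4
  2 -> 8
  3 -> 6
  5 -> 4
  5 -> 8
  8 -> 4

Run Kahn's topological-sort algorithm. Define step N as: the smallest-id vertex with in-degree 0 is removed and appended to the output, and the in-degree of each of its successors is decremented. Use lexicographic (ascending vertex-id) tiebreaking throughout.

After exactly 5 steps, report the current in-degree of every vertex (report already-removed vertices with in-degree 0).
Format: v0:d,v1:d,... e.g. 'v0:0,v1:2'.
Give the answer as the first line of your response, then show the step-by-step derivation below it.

v0:0,v1:0,v2:0,v3:0,v4:1,v5:0,v6:0,v7:0,v8:0

step 1: output 0; order=[0]; indeg=(0,0,0,0,2,0,1,0,2)
step 2: output 1; order=[0,1]; indeg=(0,0,0,0,2,0,1,0,2)
step 3: output 2; order=[0,1,2]; indeg=(0,0,0,0,2,0,1,0,1)
step 4: output 3; order=[0,1,2,3]; indeg=(0,0,0,0,2,0,0,0,1)
step 5: output 5; order=[0,1,2,3,5]; indeg=(0,0,0,0,1,0,0,0,0)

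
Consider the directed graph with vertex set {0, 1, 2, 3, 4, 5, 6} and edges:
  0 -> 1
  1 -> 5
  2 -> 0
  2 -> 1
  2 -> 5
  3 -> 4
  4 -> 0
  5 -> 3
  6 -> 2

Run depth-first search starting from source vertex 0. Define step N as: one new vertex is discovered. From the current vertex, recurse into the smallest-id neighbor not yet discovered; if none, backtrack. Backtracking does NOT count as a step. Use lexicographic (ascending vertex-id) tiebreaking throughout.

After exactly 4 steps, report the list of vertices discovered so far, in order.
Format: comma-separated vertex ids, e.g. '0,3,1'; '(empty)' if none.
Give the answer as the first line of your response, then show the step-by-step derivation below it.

0,1,5,3

step 1: discover 0; path=0; order=0
step 2: discover 1; path=0>1; order=0,1
step 3: discover 5; path=0>1>5; order=0,1,5
step 4: discover 3; path=0>1>5>3; order=0,1,5,3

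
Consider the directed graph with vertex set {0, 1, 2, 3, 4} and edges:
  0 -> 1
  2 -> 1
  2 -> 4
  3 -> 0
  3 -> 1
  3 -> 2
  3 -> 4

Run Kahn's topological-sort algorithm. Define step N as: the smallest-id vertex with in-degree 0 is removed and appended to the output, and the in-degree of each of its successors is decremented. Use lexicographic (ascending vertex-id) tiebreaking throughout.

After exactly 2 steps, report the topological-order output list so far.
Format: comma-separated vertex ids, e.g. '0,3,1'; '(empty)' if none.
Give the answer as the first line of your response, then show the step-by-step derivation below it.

3,0

step 1: output 3; order=[3]; indeg=(0,2,0,0,1)
step 2: output 0; order=[3,0]; indeg=(0,1,0,0,1)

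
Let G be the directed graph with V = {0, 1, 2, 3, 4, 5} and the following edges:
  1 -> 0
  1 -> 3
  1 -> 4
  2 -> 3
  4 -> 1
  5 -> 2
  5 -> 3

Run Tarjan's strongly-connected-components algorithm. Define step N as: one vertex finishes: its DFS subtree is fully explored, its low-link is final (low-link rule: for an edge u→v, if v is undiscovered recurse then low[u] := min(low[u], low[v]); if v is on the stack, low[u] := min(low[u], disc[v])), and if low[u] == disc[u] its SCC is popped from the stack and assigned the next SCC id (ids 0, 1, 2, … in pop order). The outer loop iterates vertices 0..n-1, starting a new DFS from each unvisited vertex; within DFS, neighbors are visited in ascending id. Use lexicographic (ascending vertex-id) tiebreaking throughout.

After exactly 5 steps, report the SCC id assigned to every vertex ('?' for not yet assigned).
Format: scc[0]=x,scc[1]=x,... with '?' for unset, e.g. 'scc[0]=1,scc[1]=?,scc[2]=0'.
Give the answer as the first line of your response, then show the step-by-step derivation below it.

scc[0]=0,scc[1]=2,scc[2]=3,scc[3]=1,scc[4]=2,scc[5]=?

step 1: low=(low[0]=0,low[1]=?,low[2]=?,low[3]=?,low[4]=?,low[5]=?); scc=(scc[0]=0,scc[1]=?,scc[2]=?,scc[3]=?,scc[4]=?,scc[5]=?)
step 2: low=(low[0]=0,low[1]=1,low[2]=?,low[3]=2,low[4]=?,low[5]=?); scc=(scc[0]=0,scc[1]=?,scc[2]=?,scc[3]=1,scc[4]=?,scc[5]=?)
step 3: low=(low[0]=0,low[1]=1,low[2]=?,low[3]=2,low[4]=1,low[5]=?); scc=(scc[0]=0,scc[1]=?,scc[2]=?,scc[3]=1,scc[4]=?,scc[5]=?)
step 4: low=(low[0]=0,low[1]=1,low[2]=?,low[3]=2,low[4]=1,low[5]=?); scc=(scc[0]=0,scc[1]=2,scc[2]=?,scc[3]=1,scc[4]=2,scc[5]=?)
step 5: low=(low[0]=0,low[1]=1,low[2]=4,low[3]=2,low[4]=1,low[5]=?); scc=(scc[0]=0,scc[1]=2,scc[2]=3,scc[3]=1,scc[4]=2,scc[5]=?)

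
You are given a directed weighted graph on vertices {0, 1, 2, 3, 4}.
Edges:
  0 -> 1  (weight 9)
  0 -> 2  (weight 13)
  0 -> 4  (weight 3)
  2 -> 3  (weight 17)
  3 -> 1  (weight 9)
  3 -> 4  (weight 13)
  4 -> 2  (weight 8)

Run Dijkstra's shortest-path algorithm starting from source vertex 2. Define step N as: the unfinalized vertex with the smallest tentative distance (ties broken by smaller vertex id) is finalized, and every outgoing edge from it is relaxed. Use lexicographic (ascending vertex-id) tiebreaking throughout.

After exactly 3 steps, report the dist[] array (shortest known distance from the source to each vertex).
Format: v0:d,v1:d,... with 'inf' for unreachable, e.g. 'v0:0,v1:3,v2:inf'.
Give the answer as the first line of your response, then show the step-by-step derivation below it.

v0:inf,v1:26,v2:0,v3:17,v4:30

step 1: dist = v0:inf,v1:inf,v2:0,v3:17,v4:inf
step 2: dist = v0:inf,v1:26,v2:0,v3:17,v4:30
step 3: dist = v0:inf,v1:26,v2:0,v3:17,v4:30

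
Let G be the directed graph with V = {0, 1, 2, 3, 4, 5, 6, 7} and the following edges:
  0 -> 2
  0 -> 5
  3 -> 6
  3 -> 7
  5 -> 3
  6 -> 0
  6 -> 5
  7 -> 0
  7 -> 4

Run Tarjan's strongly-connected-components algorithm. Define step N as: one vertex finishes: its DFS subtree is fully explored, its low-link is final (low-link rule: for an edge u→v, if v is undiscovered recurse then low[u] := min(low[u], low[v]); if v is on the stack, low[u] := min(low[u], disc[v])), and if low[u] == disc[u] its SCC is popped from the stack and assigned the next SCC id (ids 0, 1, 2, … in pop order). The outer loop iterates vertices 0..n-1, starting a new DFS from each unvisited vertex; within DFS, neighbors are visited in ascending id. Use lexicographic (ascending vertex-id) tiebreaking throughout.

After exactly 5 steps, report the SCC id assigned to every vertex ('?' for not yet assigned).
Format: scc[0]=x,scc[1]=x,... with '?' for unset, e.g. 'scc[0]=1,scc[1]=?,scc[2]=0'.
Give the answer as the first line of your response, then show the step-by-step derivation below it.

scc[0]=?,scc[1]=?,scc[2]=0,scc[3]=?,scc[4]=1,scc[5]=?,scc[6]=?,scc[7]=?

step 1: low=(low[0]=0,low[1]=?,low[2]=1,low[3]=?,low[4]=?,low[5]=?,low[6]=?,low[7]=?); scc=(scc[0]=?,scc[1]=?,scc[2]=0,scc[3]=?,scc[4]=?,scc[5]=?,scc[6]=?,scc[7]=?)
step 2: low=(low[0]=0,low[1]=?,low[2]=1,low[3]=3,low[4]=?,low[5]=2,low[6]=0,low[7]=?); scc=(scc[0]=?,scc[1]=?,scc[2]=0,scc[3]=?,scc[4]=?,scc[5]=?,scc[6]=?,scc[7]=?)
step 3: low=(low[0]=0,low[1]=?,low[2]=1,low[3]=0,low[4]=6,low[5]=2,low[6]=0,low[7]=0); scc=(scc[0]=?,scc[1]=?,scc[2]=0,scc[3]=?,scc[4]=1,scc[5]=?,scc[6]=?,scc[7]=?)
step 4: low=(low[0]=0,low[1]=?,low[2]=1,low[3]=0,low[4]=6,low[5]=2,low[6]=0,low[7]=0); scc=(scc[0]=?,scc[1]=?,scc[2]=0,scc[3]=?,scc[4]=1,scc[5]=?,scc[6]=?,scc[7]=?)
step 5: low=(low[0]=0,low[1]=?,low[2]=1,low[3]=0,low[4]=6,low[5]=2,low[6]=0,low[7]=0); scc=(scc[0]=?,scc[1]=?,scc[2]=0,scc[3]=?,scc[4]=1,scc[5]=?,scc[6]=?,scc[7]=?)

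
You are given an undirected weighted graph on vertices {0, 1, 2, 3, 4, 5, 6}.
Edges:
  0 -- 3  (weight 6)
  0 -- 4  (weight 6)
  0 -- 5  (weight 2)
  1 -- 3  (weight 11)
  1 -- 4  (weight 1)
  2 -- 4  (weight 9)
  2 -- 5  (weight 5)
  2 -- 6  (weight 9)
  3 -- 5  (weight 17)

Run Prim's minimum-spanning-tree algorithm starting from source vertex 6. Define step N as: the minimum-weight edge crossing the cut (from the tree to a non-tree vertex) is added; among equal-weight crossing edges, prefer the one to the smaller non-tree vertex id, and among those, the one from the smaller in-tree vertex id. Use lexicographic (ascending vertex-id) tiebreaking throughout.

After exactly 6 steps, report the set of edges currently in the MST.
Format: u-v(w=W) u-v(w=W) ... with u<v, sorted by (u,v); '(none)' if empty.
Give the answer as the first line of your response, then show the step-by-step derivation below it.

0-3(w=6) 0-4(w=6) 0-5(w=2) 1-4(w=1) 2-5(w=5) 2-6(w=9)

step 1: add edge 2-6 (w=9); MST = {2-6(w=9)}
step 2: add edge 2-5 (w=5); MST = {2-5(w=5) 2-6(w=9)}
step 3: add edge 0-5 (w=2); MST = {0-5(w=2) 2-5(w=5) 2-6(w=9)}
step 4: add edge 0-3 (w=6); MST = {0-3(w=6) 0-5(w=2) 2-5(w=5) 2-6(w=9)}
step 5: add edge 0-4 (w=6); MST = {0-3(w=6) 0-4(w=6) 0-5(w=2) 2-5(w=5) 2-6(w=9)}
step 6: add edge 1-4 (w=1); MST = {0-3(w=6) 0-4(w=6) 0-5(w=2) 1-4(w=1) 2-5(w=5) 2-6(w=9)}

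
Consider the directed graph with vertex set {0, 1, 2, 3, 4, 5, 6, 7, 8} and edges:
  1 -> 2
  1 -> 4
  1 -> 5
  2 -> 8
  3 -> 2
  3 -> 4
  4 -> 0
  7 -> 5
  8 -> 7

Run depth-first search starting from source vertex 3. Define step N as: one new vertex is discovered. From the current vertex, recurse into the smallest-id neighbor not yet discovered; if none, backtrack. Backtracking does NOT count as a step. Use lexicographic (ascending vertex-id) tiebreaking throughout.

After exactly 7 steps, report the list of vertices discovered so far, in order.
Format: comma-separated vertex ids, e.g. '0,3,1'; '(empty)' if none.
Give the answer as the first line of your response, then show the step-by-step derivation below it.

3,2,8,7,5,4,0

step 1: discover 3; path=3; order=3
step 2: discover 2; path=3>2; order=3,2
step 3: discover 8; path=3>2>8; order=3,2,8
step 4: discover 7; path=3>2>8>7; order=3,2,8,7
step 5: discover 5; path=3>2>8>7>5; order=3,2,8,7,5
step 6: discover 4; path=3>4; order=3,2,8,7,5,4
step 7: discover 0; path=3>4>0; order=3,2,8,7,5,4,0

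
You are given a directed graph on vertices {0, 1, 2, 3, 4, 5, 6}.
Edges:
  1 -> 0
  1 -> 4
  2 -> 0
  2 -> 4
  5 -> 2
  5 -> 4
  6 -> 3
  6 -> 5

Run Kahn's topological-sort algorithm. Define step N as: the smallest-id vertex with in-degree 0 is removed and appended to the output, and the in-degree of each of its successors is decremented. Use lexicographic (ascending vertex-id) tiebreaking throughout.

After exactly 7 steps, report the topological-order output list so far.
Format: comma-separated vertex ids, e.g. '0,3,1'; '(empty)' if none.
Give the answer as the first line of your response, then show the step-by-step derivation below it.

1,6,3,5,2,0,4

step 1: output 1; order=[1]; indeg=(1,0,1,1,2,1,0)
step 2: output 6; order=[1,6]; indeg=(1,0,1,0,2,0,0)
step 3: output 3; order=[1,6,3]; indeg=(1,0,1,0,2,0,0)
step 4: output 5; order=[1,6,3,5]; indeg=(1,0,0,0,1,0,0)
step 5: output 2; order=[1,6,3,5,2]; indeg=(0,0,0,0,0,0,0)
step 6: output 0; order=[1,6,3,5,2,0]; indeg=(0,0,0,0,0,0,0)
step 7: output 4; order=[1,6,3,5,2,0,4]; indeg=(0,0,0,0,0,0,0)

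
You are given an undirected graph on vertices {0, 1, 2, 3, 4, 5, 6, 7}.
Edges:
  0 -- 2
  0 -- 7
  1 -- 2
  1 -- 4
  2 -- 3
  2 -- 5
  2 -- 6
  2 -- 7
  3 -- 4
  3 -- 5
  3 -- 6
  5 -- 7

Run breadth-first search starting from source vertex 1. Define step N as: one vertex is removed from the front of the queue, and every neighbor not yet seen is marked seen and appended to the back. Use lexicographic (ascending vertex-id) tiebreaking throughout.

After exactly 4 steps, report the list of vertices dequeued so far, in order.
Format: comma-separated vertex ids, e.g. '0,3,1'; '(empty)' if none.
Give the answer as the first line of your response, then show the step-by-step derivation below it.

1,2,4,0

step 1: dequeue 1; queue=[2,4]; order=1
step 2: dequeue 2; queue=[4,0,3,5,6,7]; order=1,2
step 3: dequeue 4; queue=[0,3,5,6,7]; order=1,2,4
step 4: dequeue 0; queue=[3,5,6,7]; order=1,2,4,0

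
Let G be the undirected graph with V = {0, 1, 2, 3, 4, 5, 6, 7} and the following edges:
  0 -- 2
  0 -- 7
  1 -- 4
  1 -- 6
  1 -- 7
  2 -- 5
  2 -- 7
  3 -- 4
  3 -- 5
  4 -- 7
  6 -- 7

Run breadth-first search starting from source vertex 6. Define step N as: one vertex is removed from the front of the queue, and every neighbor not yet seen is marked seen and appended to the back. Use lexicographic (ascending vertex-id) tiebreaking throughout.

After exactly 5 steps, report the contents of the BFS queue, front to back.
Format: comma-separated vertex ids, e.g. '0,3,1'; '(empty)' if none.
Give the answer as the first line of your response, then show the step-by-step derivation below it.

2,3

step 1: dequeue 6; queue=[1,7]; order=6
step 2: dequeue 1; queue=[7,4]; order=6,1
step 3: dequeue 7; queue=[4,0,2]; order=6,1,7
step 4: dequeue 4; queue=[0,2,3]; order=6,1,7,4
step 5: dequeue 0; queue=[2,3]; order=6,1,7,4,0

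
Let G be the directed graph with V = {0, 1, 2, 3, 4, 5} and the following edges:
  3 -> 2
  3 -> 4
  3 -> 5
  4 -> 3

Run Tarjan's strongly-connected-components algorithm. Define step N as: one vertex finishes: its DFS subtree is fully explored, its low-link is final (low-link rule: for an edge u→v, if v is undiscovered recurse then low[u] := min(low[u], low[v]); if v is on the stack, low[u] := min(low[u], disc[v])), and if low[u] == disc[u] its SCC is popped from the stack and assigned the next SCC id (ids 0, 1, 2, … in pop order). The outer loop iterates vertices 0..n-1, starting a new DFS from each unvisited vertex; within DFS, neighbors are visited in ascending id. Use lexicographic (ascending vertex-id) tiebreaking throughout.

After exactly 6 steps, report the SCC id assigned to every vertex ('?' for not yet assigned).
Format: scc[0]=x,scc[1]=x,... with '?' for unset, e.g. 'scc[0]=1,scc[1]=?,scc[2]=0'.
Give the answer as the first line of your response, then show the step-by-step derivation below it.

scc[0]=0,scc[1]=1,scc[2]=2,scc[3]=4,scc[4]=4,scc[5]=3

step 1: low=(low[0]=0,low[1]=?,low[2]=?,low[3]=?,low[4]=?,low[5]=?); scc=(scc[0]=0,scc[1]=?,scc[2]=?,scc[3]=?,scc[4]=?,scc[5]=?)
step 2: low=(low[0]=0,low[1]=1,low[2]=?,low[3]=?,low[4]=?,low[5]=?); scc=(scc[0]=0,scc[1]=1,scc[2]=?,scc[3]=?,scc[4]=?,scc[5]=?)
step 3: low=(low[0]=0,low[1]=1,low[2]=2,low[3]=?,low[4]=?,low[5]=?); scc=(scc[0]=0,scc[1]=1,scc[2]=2,scc[3]=?,scc[4]=?,scc[5]=?)
step 4: low=(low[0]=0,low[1]=1,low[2]=2,low[3]=3,low[4]=3,low[5]=?); scc=(scc[0]=0,scc[1]=1,scc[2]=2,scc[3]=?,scc[4]=?,scc[5]=?)
step 5: low=(low[0]=0,low[1]=1,low[2]=2,low[3]=3,low[4]=3,low[5]=5); scc=(scc[0]=0,scc[1]=1,scc[2]=2,scc[3]=?,scc[4]=?,scc[5]=3)
step 6: low=(low[0]=0,low[1]=1,low[2]=2,low[3]=3,low[4]=3,low[5]=5); scc=(scc[0]=0,scc[1]=1,scc[2]=2,scc[3]=4,scc[4]=4,scc[5]=3)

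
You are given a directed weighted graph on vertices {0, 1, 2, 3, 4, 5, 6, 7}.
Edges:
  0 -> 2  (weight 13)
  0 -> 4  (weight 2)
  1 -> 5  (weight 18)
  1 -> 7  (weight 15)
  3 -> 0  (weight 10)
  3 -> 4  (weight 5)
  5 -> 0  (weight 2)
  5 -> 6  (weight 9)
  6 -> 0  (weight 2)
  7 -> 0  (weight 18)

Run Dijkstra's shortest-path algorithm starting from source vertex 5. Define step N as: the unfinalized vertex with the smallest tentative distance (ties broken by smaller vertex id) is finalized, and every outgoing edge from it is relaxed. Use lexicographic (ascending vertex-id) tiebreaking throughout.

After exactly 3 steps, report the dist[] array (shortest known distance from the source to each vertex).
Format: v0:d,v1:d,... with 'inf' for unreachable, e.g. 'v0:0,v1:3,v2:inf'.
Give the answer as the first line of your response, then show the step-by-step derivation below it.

v0:2,v1:inf,v2:15,v3:inf,v4:4,v5:0,v6:9,v7:inf

step 1: dist = v0:2,v1:inf,v2:inf,v3:inf,v4:inf,v5:0,v6:9,v7:inf
step 2: dist = v0:2,v1:inf,v2:15,v3:inf,v4:4,v5:0,v6:9,v7:inf
step 3: dist = v0:2,v1:inf,v2:15,v3:inf,v4:4,v5:0,v6:9,v7:inf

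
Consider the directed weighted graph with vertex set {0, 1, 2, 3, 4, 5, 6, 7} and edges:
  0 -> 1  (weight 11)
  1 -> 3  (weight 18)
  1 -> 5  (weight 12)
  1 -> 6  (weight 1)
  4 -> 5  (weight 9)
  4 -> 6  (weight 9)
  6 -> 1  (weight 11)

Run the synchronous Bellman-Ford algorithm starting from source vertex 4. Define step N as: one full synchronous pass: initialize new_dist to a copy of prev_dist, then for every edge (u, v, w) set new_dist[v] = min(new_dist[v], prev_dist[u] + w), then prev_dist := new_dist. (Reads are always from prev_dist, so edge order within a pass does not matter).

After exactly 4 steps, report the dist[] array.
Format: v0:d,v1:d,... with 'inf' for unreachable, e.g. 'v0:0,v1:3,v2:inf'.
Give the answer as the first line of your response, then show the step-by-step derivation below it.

v0:inf,v1:20,v2:inf,v3:38,v4:0,v5:9,v6:9,v7:inf

step 1: dist = v0:inf,v1:inf,v2:inf,v3:inf,v4:0,v5:9,v6:9,v7:inf
step 2: dist = v0:inf,v1:20,v2:inf,v3:inf,v4:0,v5:9,v6:9,v7:inf
step 3: dist = v0:inf,v1:20,v2:inf,v3:38,v4:0,v5:9,v6:9,v7:inf
step 4: dist = v0:inf,v1:20,v2:inf,v3:38,v4:0,v5:9,v6:9,v7:inf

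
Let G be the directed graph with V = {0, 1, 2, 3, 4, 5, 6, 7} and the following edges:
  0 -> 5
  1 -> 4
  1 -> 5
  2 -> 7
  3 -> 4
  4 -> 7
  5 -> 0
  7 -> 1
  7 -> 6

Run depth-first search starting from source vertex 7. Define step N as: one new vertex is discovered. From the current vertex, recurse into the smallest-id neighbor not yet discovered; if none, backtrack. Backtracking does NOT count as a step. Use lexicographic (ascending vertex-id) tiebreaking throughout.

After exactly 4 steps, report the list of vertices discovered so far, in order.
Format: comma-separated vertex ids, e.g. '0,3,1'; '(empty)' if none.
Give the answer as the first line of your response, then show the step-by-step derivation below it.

7,1,4,5

step 1: discover 7; path=7; order=7
step 2: discover 1; path=7>1; order=7,1
step 3: discover 4; path=7>1>4; order=7,1,4
step 4: discover 5; path=7>1>5; order=7,1,4,5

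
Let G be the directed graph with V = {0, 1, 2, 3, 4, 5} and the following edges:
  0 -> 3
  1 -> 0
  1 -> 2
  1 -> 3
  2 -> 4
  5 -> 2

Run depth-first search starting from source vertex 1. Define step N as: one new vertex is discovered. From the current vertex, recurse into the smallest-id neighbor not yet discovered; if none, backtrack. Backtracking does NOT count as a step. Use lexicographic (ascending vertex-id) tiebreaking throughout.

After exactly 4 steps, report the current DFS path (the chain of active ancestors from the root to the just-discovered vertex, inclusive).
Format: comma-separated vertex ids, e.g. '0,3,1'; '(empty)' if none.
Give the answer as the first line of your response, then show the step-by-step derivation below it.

1,2

step 1: discover 1; path=1; order=1
step 2: discover 0; path=1>0; order=1,0
step 3: discover 3; path=1>0>3; order=1,0,3
step 4: discover 2; path=1>2; order=1,0,3,2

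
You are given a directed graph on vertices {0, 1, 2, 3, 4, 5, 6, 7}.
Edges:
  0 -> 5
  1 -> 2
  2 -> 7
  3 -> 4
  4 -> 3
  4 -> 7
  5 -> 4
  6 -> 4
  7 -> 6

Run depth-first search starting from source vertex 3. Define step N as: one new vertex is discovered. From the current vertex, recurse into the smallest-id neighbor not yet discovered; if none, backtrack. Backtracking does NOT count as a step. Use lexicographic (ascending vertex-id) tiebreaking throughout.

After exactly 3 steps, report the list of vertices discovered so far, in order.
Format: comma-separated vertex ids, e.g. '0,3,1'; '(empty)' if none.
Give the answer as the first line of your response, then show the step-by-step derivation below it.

3,4,7

step 1: discover 3; path=3; order=3
step 2: discover 4; path=3>4; order=3,4
step 3: discover 7; path=3>4>7; order=3,4,7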